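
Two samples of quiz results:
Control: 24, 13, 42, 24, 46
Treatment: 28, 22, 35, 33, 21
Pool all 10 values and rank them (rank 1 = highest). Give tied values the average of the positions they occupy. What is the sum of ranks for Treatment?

29

Sorted (descending): 46, 42, 35, 33, 28, 24, 24, 22, 21, 13
The 2 values of 24 occupy positions 6–7 → average rank (6+7)/2 = 6.5.
Treatment values → pooled ranks: 28→5, 22→8, 35→3, 33→4, 21→9
Rank sum = 5 + 8 + 3 + 4 + 9 = 29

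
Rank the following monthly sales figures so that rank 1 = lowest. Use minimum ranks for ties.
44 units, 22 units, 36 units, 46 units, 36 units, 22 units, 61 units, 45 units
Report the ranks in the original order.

5, 1, 3, 7, 3, 1, 8, 6

Sorted (ascending): 22, 22, 36, 36, 44, 45, 46, 61
The 2 values of 22 occupy positions 1–2 → each gets rank 1.
The 2 values of 36 occupy positions 3–4 → each gets rank 3.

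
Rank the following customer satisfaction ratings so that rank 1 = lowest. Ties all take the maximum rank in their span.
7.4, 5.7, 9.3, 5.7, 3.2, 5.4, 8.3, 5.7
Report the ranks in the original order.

Sorted (ascending): 3.2, 5.4, 5.7, 5.7, 5.7, 7.4, 8.3, 9.3
The 3 values of 5.7 occupy positions 3–5 → each gets rank 5.

6, 5, 8, 5, 1, 2, 7, 5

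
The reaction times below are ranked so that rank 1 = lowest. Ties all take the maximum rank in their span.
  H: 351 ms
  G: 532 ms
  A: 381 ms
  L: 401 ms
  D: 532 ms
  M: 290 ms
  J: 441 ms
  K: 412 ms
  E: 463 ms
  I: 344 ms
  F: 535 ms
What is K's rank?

6

Sorted (ascending): 290, 344, 351, 381, 401, 412, 441, 463, 532, 532, 535
The 2 values of 532 occupy positions 9–10 → each gets rank 10.
K has value 412 ms → rank 6.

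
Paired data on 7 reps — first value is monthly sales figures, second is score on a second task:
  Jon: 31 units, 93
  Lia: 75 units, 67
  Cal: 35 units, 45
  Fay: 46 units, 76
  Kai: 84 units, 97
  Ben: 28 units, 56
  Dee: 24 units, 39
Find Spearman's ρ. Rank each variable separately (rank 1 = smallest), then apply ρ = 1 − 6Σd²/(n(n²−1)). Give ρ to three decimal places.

0.679

Ranks of variable 1: 3, 6, 4, 5, 7, 2, 1
Ranks of variable 2: 6, 4, 2, 5, 7, 3, 1
d = r₁ − r₂: -3, 2, 2, 0, 0, -1, 0
d²: 9, 4, 4, 0, 0, 1, 0; Σd² = 18
ρ = 1 − 6·18/(7·48) = 1 − 108/336 = 0.679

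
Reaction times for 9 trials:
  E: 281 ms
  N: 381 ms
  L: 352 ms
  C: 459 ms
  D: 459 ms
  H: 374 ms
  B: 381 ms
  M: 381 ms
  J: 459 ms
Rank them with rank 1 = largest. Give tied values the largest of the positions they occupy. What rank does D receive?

3

Sorted (descending): 459, 459, 459, 381, 381, 381, 374, 352, 281
The 3 values of 459 occupy positions 1–3 → each gets rank 3.
The 3 values of 381 occupy positions 4–6 → each gets rank 6.
D has value 459 ms → rank 3.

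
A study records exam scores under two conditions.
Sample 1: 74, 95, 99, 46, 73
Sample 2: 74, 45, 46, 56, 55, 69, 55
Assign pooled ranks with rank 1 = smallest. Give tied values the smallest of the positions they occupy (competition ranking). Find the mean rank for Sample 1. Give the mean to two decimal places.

8.40

Sorted (ascending): 45, 46, 46, 55, 55, 56, 69, 73, 74, 74, 95, 99
The 2 values of 46 occupy positions 2–3 → each gets rank 2.
The 2 values of 55 occupy positions 4–5 → each gets rank 4.
The 2 values of 74 occupy positions 9–10 → each gets rank 9.
Sample 1 values → pooled ranks: 74→9, 95→11, 99→12, 46→2, 73→8
Mean rank = (9 + 11 + 12 + 2 + 8) / 5 = 8.40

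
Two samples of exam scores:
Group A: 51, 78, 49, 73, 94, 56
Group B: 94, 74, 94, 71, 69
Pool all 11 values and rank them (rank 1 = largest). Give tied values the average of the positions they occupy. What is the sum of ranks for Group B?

24

Sorted (descending): 94, 94, 94, 78, 74, 73, 71, 69, 56, 51, 49
The 3 values of 94 occupy positions 1–3 → average rank 2.
Group B values → pooled ranks: 94→2, 74→5, 94→2, 71→7, 69→8
Rank sum = 2 + 5 + 2 + 7 + 8 = 24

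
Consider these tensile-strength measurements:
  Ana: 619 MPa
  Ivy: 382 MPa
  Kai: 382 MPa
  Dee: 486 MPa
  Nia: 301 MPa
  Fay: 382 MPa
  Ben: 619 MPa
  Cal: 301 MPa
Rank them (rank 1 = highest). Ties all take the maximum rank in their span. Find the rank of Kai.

Sorted (descending): 619, 619, 486, 382, 382, 382, 301, 301
The 2 values of 619 occupy positions 1–2 → each gets rank 2.
The 3 values of 382 occupy positions 4–6 → each gets rank 6.
The 2 values of 301 occupy positions 7–8 → each gets rank 8.
Kai has value 382 MPa → rank 6.

6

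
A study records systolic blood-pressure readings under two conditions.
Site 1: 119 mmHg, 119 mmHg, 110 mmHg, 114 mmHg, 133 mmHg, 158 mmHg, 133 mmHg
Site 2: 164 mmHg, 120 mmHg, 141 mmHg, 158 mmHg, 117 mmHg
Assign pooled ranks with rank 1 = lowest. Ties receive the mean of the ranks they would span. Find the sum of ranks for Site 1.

Sorted (ascending): 110, 114, 117, 119, 119, 120, 133, 133, 141, 158, 158, 164
The 2 values of 119 occupy positions 4–5 → average rank (4+5)/2 = 4.5.
The 2 values of 133 occupy positions 7–8 → average rank (7+8)/2 = 7.5.
The 2 values of 158 occupy positions 10–11 → average rank (10+11)/2 = 10.5.
Site 1 values → pooled ranks: 119→4.5, 119→4.5, 110→1, 114→2, 133→7.5, 158→10.5, 133→7.5
Rank sum = 4.5 + 4.5 + 1 + 2 + 7.5 + 10.5 + 7.5 = 37.5

37.5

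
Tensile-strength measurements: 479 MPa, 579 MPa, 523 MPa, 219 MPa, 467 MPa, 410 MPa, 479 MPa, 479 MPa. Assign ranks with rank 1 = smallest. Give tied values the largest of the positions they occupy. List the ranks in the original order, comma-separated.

Sorted (ascending): 219, 410, 467, 479, 479, 479, 523, 579
The 3 values of 479 occupy positions 4–6 → each gets rank 6.

6, 8, 7, 1, 3, 2, 6, 6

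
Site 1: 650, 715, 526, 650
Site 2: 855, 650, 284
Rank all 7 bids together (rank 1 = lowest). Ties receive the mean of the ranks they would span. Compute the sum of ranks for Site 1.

16

Sorted (ascending): 284, 526, 650, 650, 650, 715, 855
The 3 values of 650 occupy positions 3–5 → average rank 4.
Site 1 values → pooled ranks: 650→4, 715→6, 526→2, 650→4
Rank sum = 4 + 6 + 2 + 4 = 16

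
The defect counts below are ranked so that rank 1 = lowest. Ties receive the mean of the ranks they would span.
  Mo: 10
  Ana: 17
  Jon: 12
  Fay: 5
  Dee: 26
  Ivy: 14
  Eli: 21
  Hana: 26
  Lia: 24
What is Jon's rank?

Sorted (ascending): 5, 10, 12, 14, 17, 21, 24, 26, 26
The 2 values of 26 occupy positions 8–9 → average rank (8+9)/2 = 8.5.
Jon has value 12 → rank 3.

3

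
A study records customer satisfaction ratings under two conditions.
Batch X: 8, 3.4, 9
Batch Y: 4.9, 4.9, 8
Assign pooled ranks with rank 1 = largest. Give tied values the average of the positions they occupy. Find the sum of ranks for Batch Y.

11.5

Sorted (descending): 9, 8, 8, 4.9, 4.9, 3.4
The 2 values of 8 occupy positions 2–3 → average rank (2+3)/2 = 2.5.
The 2 values of 4.9 occupy positions 4–5 → average rank (4+5)/2 = 4.5.
Batch Y values → pooled ranks: 4.9→4.5, 4.9→4.5, 8→2.5
Rank sum = 4.5 + 4.5 + 2.5 = 11.5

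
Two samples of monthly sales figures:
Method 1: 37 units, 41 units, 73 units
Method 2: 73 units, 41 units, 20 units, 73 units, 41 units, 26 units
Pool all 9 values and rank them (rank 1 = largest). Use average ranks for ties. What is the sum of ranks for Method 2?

Sorted (descending): 73, 73, 73, 41, 41, 41, 37, 26, 20
The 3 values of 73 occupy positions 1–3 → average rank 2.
The 3 values of 41 occupy positions 4–6 → average rank 5.
Method 2 values → pooled ranks: 73→2, 41→5, 20→9, 73→2, 41→5, 26→8
Rank sum = 2 + 5 + 9 + 2 + 5 + 8 = 31

31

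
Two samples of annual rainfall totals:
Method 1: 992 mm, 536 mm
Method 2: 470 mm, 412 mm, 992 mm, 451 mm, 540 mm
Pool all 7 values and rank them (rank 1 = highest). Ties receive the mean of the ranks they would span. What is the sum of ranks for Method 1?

5.5

Sorted (descending): 992, 992, 540, 536, 470, 451, 412
The 2 values of 992 occupy positions 1–2 → average rank (1+2)/2 = 1.5.
Method 1 values → pooled ranks: 992→1.5, 536→4
Rank sum = 1.5 + 4 = 5.5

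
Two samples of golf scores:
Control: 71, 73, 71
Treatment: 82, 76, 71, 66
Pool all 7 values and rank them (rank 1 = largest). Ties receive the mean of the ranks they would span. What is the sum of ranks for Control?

13

Sorted (descending): 82, 76, 73, 71, 71, 71, 66
The 3 values of 71 occupy positions 4–6 → average rank 5.
Control values → pooled ranks: 71→5, 73→3, 71→5
Rank sum = 5 + 3 + 5 = 13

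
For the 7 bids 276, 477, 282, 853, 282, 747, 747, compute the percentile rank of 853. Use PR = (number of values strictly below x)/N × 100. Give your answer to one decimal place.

85.7

N = 7.
Strictly below 853: 6. Equal to 853: 1.
PR = 6/7 × 100 = 85.7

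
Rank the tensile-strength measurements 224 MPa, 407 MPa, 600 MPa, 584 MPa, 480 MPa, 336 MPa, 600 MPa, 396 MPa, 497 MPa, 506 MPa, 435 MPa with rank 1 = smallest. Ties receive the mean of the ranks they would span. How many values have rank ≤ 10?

9

Sorted (ascending): 224, 336, 396, 407, 435, 480, 497, 506, 584, 600, 600
The 2 values of 600 occupy positions 10–11 → average rank (10+11)/2 = 10.5.
Ranks ≤ 10: {1, 2, 3, 4, 5, 6, 7, 8, 9} → 9 values.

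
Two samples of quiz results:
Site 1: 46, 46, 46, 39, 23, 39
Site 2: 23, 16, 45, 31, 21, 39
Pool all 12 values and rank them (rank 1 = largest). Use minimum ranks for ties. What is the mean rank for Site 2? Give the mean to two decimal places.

8.17

Sorted (descending): 46, 46, 46, 45, 39, 39, 39, 31, 23, 23, 21, 16
The 3 values of 46 occupy positions 1–3 → each gets rank 1.
The 3 values of 39 occupy positions 5–7 → each gets rank 5.
The 2 values of 23 occupy positions 9–10 → each gets rank 9.
Site 2 values → pooled ranks: 23→9, 16→12, 45→4, 31→8, 21→11, 39→5
Mean rank = (9 + 12 + 4 + 8 + 11 + 5) / 6 = 8.17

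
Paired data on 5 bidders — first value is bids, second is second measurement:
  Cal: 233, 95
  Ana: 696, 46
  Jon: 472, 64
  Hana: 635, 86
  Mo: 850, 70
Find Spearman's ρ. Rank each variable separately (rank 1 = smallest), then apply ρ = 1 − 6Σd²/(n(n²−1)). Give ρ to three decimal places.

-0.500

Ranks of variable 1: 1, 4, 2, 3, 5
Ranks of variable 2: 5, 1, 2, 4, 3
d = r₁ − r₂: -4, 3, 0, -1, 2
d²: 16, 9, 0, 1, 4; Σd² = 30
ρ = 1 − 6·30/(5·24) = 1 − 180/120 = -0.500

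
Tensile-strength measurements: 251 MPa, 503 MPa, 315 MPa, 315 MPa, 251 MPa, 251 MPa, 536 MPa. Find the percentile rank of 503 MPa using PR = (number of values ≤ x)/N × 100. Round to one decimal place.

N = 7.
Strictly below 503: 5. Equal to 503: 1.
PR = 6/7 × 100 = 85.7

85.7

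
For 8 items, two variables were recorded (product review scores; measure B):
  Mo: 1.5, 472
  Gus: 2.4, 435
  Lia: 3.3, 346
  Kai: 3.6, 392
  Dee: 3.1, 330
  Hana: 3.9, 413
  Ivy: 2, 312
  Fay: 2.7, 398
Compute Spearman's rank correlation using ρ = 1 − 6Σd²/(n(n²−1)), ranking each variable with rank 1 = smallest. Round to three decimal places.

Ranks of variable 1: 1, 3, 6, 7, 5, 8, 2, 4
Ranks of variable 2: 8, 7, 3, 4, 2, 6, 1, 5
d = r₁ − r₂: -7, -4, 3, 3, 3, 2, 1, -1
d²: 49, 16, 9, 9, 9, 4, 1, 1; Σd² = 98
ρ = 1 − 6·98/(8·63) = 1 − 588/504 = -0.167

-0.167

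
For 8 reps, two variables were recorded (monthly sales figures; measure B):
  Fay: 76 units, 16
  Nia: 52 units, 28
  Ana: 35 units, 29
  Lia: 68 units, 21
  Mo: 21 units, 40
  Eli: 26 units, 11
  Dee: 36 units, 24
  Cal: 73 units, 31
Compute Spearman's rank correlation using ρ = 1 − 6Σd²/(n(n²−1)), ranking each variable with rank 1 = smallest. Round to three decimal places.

-0.238

Ranks of variable 1: 8, 5, 3, 6, 1, 2, 4, 7
Ranks of variable 2: 2, 5, 6, 3, 8, 1, 4, 7
d = r₁ − r₂: 6, 0, -3, 3, -7, 1, 0, 0
d²: 36, 0, 9, 9, 49, 1, 0, 0; Σd² = 104
ρ = 1 − 6·104/(8·63) = 1 − 624/504 = -0.238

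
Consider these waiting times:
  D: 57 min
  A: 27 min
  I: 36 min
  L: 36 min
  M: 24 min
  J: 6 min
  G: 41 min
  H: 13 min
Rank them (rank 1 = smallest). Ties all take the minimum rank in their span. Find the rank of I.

5

Sorted (ascending): 6, 13, 24, 27, 36, 36, 41, 57
The 2 values of 36 occupy positions 5–6 → each gets rank 5.
I has value 36 min → rank 5.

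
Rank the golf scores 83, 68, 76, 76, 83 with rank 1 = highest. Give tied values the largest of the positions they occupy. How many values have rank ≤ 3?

2

Sorted (descending): 83, 83, 76, 76, 68
The 2 values of 83 occupy positions 1–2 → each gets rank 2.
The 2 values of 76 occupy positions 3–4 → each gets rank 4.
Ranks ≤ 3: {2, 2} → 2 values.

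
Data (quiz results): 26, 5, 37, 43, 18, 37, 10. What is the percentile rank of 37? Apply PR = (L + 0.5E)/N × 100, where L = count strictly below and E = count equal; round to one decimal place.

71.4

N = 7.
Strictly below 37: 4. Equal to 37: 2.
PR = (4 + 0.5·2)/7 × 100 = 71.4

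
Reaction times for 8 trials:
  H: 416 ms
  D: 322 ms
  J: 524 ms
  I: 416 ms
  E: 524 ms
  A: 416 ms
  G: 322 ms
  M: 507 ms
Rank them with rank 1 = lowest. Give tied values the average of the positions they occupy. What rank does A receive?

4

Sorted (ascending): 322, 322, 416, 416, 416, 507, 524, 524
The 2 values of 322 occupy positions 1–2 → average rank (1+2)/2 = 1.5.
The 3 values of 416 occupy positions 3–5 → average rank 4.
The 2 values of 524 occupy positions 7–8 → average rank (7+8)/2 = 7.5.
A has value 416 ms → rank 4.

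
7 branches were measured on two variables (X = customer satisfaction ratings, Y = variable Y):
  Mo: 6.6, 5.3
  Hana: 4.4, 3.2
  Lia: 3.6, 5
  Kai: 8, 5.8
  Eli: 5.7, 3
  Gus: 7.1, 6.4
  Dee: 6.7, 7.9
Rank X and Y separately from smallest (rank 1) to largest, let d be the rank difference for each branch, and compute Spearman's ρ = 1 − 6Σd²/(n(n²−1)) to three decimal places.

0.714

Ranks of variable 1: 4, 2, 1, 7, 3, 6, 5
Ranks of variable 2: 4, 2, 3, 5, 1, 6, 7
d = r₁ − r₂: 0, 0, -2, 2, 2, 0, -2
d²: 0, 0, 4, 4, 4, 0, 4; Σd² = 16
ρ = 1 − 6·16/(7·48) = 1 − 96/336 = 0.714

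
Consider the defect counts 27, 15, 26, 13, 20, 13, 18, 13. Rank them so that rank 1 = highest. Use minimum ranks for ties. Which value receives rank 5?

15

Sorted (descending): 27, 26, 20, 18, 15, 13, 13, 13
The 3 values of 13 occupy positions 6–8 → each gets rank 6.
Rank 5 → value 15.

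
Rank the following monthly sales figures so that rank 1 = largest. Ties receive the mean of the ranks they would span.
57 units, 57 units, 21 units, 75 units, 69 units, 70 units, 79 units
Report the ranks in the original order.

5.5, 5.5, 7, 2, 4, 3, 1

Sorted (descending): 79, 75, 70, 69, 57, 57, 21
The 2 values of 57 occupy positions 5–6 → average rank (5+6)/2 = 5.5.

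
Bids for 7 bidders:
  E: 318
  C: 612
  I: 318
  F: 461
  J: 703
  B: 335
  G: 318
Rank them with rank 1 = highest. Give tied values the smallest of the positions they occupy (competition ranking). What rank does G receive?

Sorted (descending): 703, 612, 461, 335, 318, 318, 318
The 3 values of 318 occupy positions 5–7 → each gets rank 5.
G has value 318 → rank 5.

5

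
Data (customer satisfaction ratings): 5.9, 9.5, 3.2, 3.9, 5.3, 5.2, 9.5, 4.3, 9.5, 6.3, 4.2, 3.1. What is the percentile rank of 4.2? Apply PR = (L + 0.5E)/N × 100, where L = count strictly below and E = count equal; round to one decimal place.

29.2

N = 12.
Strictly below 4.2: 3. Equal to 4.2: 1.
PR = (3 + 0.5·1)/12 × 100 = 29.2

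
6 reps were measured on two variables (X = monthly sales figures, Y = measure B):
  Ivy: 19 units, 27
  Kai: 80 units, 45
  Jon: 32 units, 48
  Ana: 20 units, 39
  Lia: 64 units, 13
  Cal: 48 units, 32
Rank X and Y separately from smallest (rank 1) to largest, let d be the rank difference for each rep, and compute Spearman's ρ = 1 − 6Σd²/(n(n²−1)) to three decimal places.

Ranks of variable 1: 1, 6, 3, 2, 5, 4
Ranks of variable 2: 2, 5, 6, 4, 1, 3
d = r₁ − r₂: -1, 1, -3, -2, 4, 1
d²: 1, 1, 9, 4, 16, 1; Σd² = 32
ρ = 1 − 6·32/(6·35) = 1 − 192/210 = 0.086

0.086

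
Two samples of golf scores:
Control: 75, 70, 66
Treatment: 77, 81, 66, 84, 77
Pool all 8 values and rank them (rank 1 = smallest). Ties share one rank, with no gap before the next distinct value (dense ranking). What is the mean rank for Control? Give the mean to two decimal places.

2.00

Sorted (ascending): 66, 66, 70, 75, 77, 77, 81, 84
The 2 values of 66 share dense rank 1.
The 2 values of 77 share dense rank 4.
Remaining distinct values take the next consecutive integers.
Control values → pooled ranks: 75→3, 70→2, 66→1
Mean rank = (3 + 2 + 1) / 3 = 2.00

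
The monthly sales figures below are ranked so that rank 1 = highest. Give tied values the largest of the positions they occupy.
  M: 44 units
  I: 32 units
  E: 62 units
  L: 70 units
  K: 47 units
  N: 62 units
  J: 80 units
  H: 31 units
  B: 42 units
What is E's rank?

Sorted (descending): 80, 70, 62, 62, 47, 44, 42, 32, 31
The 2 values of 62 occupy positions 3–4 → each gets rank 4.
E has value 62 units → rank 4.

4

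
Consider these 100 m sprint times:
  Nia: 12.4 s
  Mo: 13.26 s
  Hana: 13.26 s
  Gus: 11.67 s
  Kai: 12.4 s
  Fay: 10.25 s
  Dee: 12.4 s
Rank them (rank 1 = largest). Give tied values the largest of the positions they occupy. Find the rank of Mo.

2

Sorted (descending): 13.26, 13.26, 12.4, 12.4, 12.4, 11.67, 10.25
The 2 values of 13.26 occupy positions 1–2 → each gets rank 2.
The 3 values of 12.4 occupy positions 3–5 → each gets rank 5.
Mo has value 13.26 s → rank 2.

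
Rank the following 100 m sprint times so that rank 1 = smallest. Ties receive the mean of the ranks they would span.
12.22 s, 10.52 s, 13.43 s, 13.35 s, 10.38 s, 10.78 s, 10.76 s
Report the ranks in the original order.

Sorted (ascending): 10.38, 10.52, 10.76, 10.78, 12.22, 13.35, 13.43
No ties — each value takes its position as its rank.

5, 2, 7, 6, 1, 4, 3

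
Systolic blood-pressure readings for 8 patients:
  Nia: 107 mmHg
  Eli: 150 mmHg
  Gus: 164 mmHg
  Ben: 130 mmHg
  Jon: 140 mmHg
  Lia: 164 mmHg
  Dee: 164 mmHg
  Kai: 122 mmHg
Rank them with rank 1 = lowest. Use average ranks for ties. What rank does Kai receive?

2

Sorted (ascending): 107, 122, 130, 140, 150, 164, 164, 164
The 3 values of 164 occupy positions 6–8 → average rank 7.
Kai has value 122 mmHg → rank 2.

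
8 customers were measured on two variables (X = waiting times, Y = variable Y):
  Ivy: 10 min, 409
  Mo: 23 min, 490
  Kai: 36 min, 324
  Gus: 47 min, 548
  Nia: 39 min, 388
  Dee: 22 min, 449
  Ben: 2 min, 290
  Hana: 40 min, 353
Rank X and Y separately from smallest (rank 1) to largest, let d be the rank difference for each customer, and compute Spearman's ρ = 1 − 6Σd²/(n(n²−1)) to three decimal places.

0.333

Ranks of variable 1: 2, 4, 5, 8, 6, 3, 1, 7
Ranks of variable 2: 5, 7, 2, 8, 4, 6, 1, 3
d = r₁ − r₂: -3, -3, 3, 0, 2, -3, 0, 4
d²: 9, 9, 9, 0, 4, 9, 0, 16; Σd² = 56
ρ = 1 − 6·56/(8·63) = 1 − 336/504 = 0.333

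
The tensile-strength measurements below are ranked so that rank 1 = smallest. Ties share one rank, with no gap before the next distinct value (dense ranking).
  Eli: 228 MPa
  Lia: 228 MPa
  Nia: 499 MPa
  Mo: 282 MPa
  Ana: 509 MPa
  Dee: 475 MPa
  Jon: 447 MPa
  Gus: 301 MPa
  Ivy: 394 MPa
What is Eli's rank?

1

Sorted (ascending): 228, 228, 282, 301, 394, 447, 475, 499, 509
The 2 values of 228 share dense rank 1.
Remaining distinct values take the next consecutive integers.
Eli has value 228 MPa → rank 1.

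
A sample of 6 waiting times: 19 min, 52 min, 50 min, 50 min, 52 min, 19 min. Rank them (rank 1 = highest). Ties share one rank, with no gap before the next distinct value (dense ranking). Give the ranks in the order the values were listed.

3, 1, 2, 2, 1, 3

Sorted (descending): 52, 52, 50, 50, 19, 19
The 2 values of 52 share dense rank 1.
The 2 values of 50 share dense rank 2.
The 2 values of 19 share dense rank 3.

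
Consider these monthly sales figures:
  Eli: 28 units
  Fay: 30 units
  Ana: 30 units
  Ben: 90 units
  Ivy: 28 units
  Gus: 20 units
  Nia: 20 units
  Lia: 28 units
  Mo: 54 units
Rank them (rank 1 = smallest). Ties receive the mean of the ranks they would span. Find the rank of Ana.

Sorted (ascending): 20, 20, 28, 28, 28, 30, 30, 54, 90
The 2 values of 20 occupy positions 1–2 → average rank (1+2)/2 = 1.5.
The 3 values of 28 occupy positions 3–5 → average rank 4.
The 2 values of 30 occupy positions 6–7 → average rank (6+7)/2 = 6.5.
Ana has value 30 units → rank 6.5.

6.5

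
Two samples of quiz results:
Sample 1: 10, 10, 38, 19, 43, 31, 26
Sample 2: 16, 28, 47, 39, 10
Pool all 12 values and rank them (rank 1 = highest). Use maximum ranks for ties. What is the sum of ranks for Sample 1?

50

Sorted (descending): 47, 43, 39, 38, 31, 28, 26, 19, 16, 10, 10, 10
The 3 values of 10 occupy positions 10–12 → each gets rank 12.
Sample 1 values → pooled ranks: 10→12, 10→12, 38→4, 19→8, 43→2, 31→5, 26→7
Rank sum = 12 + 12 + 4 + 8 + 2 + 5 + 7 = 50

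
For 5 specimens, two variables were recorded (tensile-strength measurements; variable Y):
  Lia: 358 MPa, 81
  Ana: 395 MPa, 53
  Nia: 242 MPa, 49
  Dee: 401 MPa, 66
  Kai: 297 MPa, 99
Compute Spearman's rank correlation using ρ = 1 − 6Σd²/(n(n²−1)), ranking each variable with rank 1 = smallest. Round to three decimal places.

0.100

Ranks of variable 1: 3, 4, 1, 5, 2
Ranks of variable 2: 4, 2, 1, 3, 5
d = r₁ − r₂: -1, 2, 0, 2, -3
d²: 1, 4, 0, 4, 9; Σd² = 18
ρ = 1 − 6·18/(5·24) = 1 − 108/120 = 0.100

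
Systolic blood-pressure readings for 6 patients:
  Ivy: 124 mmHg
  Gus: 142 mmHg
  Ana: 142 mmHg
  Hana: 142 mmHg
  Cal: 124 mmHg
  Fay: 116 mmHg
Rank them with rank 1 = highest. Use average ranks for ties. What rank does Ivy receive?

Sorted (descending): 142, 142, 142, 124, 124, 116
The 3 values of 142 occupy positions 1–3 → average rank 2.
The 2 values of 124 occupy positions 4–5 → average rank (4+5)/2 = 4.5.
Ivy has value 124 mmHg → rank 4.5.

4.5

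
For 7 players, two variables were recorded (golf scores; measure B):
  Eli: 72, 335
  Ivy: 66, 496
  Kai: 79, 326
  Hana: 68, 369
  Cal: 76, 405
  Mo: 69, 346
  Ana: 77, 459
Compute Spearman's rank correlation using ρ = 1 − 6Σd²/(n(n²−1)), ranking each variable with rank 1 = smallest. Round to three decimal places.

-0.429

Ranks of variable 1: 4, 1, 7, 2, 5, 3, 6
Ranks of variable 2: 2, 7, 1, 4, 5, 3, 6
d = r₁ − r₂: 2, -6, 6, -2, 0, 0, 0
d²: 4, 36, 36, 4, 0, 0, 0; Σd² = 80
ρ = 1 − 6·80/(7·48) = 1 − 480/336 = -0.429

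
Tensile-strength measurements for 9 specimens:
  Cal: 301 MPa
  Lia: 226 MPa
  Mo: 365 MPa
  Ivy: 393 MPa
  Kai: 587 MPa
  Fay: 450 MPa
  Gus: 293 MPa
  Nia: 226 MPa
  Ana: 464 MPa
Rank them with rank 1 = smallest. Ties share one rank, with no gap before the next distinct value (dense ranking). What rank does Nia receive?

1

Sorted (ascending): 226, 226, 293, 301, 365, 393, 450, 464, 587
The 2 values of 226 share dense rank 1.
Remaining distinct values take the next consecutive integers.
Nia has value 226 MPa → rank 1.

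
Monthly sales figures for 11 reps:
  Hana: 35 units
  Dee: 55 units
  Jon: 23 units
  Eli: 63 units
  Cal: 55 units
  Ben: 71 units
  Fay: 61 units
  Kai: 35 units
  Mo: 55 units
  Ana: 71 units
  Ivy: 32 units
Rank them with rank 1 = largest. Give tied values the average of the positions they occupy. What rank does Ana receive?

Sorted (descending): 71, 71, 63, 61, 55, 55, 55, 35, 35, 32, 23
The 2 values of 71 occupy positions 1–2 → average rank (1+2)/2 = 1.5.
The 3 values of 55 occupy positions 5–7 → average rank 6.
The 2 values of 35 occupy positions 8–9 → average rank (8+9)/2 = 8.5.
Ana has value 71 units → rank 1.5.

1.5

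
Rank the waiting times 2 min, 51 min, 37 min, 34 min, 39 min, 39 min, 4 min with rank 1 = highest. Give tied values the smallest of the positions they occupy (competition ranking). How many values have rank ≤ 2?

3

Sorted (descending): 51, 39, 39, 37, 34, 4, 2
The 2 values of 39 occupy positions 2–3 → each gets rank 2.
Ranks ≤ 2: {1, 2, 2} → 3 values.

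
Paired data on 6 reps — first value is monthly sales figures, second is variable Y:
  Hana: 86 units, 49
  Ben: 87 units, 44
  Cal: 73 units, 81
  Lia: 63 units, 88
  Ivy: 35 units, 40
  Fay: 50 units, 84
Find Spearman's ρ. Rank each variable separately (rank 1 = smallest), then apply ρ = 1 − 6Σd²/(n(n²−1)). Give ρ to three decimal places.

Ranks of variable 1: 5, 6, 4, 3, 1, 2
Ranks of variable 2: 3, 2, 4, 6, 1, 5
d = r₁ − r₂: 2, 4, 0, -3, 0, -3
d²: 4, 16, 0, 9, 0, 9; Σd² = 38
ρ = 1 − 6·38/(6·35) = 1 − 228/210 = -0.086

-0.086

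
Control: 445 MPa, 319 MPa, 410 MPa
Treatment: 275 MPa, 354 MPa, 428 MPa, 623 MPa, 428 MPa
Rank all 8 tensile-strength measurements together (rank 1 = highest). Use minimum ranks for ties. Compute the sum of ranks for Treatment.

Sorted (descending): 623, 445, 428, 428, 410, 354, 319, 275
The 2 values of 428 occupy positions 3–4 → each gets rank 3.
Treatment values → pooled ranks: 275→8, 354→6, 428→3, 623→1, 428→3
Rank sum = 8 + 6 + 3 + 1 + 3 = 21

21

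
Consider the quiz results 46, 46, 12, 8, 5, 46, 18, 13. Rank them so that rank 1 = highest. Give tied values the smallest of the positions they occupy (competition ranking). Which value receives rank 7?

Sorted (descending): 46, 46, 46, 18, 13, 12, 8, 5
The 3 values of 46 occupy positions 1–3 → each gets rank 1.
Rank 7 → value 8.

8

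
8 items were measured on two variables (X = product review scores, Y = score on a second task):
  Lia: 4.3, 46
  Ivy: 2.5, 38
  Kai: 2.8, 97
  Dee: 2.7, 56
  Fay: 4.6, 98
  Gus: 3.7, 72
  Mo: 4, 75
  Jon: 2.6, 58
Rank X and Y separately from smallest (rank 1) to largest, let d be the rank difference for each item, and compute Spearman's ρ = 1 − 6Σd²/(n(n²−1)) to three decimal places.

0.548

Ranks of variable 1: 7, 1, 4, 3, 8, 5, 6, 2
Ranks of variable 2: 2, 1, 7, 3, 8, 5, 6, 4
d = r₁ − r₂: 5, 0, -3, 0, 0, 0, 0, -2
d²: 25, 0, 9, 0, 0, 0, 0, 4; Σd² = 38
ρ = 1 − 6·38/(8·63) = 1 − 228/504 = 0.548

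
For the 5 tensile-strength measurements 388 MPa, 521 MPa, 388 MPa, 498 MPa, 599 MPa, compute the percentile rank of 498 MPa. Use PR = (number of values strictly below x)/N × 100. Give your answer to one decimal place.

N = 5.
Strictly below 498: 2. Equal to 498: 1.
PR = 2/5 × 100 = 40.0

40.0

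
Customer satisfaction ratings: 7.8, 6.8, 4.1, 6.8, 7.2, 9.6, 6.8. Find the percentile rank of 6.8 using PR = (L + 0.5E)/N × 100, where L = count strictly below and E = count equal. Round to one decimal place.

N = 7.
Strictly below 6.8: 1. Equal to 6.8: 3.
PR = (1 + 0.5·3)/7 × 100 = 35.7

35.7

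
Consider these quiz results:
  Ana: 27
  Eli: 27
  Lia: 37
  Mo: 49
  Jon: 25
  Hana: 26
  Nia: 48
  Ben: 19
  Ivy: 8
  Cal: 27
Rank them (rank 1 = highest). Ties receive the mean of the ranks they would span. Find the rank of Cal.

5

Sorted (descending): 49, 48, 37, 27, 27, 27, 26, 25, 19, 8
The 3 values of 27 occupy positions 4–6 → average rank 5.
Cal has value 27 → rank 5.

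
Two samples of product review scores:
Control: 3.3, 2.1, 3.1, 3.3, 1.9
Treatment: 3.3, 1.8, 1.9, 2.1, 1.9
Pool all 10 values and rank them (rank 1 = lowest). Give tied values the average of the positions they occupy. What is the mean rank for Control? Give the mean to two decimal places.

Sorted (ascending): 1.8, 1.9, 1.9, 1.9, 2.1, 2.1, 3.1, 3.3, 3.3, 3.3
The 3 values of 1.9 occupy positions 2–4 → average rank 3.
The 2 values of 2.1 occupy positions 5–6 → average rank (5+6)/2 = 5.5.
The 3 values of 3.3 occupy positions 8–10 → average rank 9.
Control values → pooled ranks: 3.3→9, 2.1→5.5, 3.1→7, 3.3→9, 1.9→3
Mean rank = (9 + 5.5 + 7 + 9 + 3) / 5 = 6.70

6.70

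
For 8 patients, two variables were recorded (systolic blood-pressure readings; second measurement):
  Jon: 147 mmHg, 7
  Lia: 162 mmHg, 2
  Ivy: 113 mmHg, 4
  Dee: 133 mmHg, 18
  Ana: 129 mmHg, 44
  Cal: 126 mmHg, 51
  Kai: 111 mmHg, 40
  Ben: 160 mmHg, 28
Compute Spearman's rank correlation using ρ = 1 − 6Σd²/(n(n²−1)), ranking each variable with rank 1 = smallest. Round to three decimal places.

Ranks of variable 1: 6, 8, 2, 5, 4, 3, 1, 7
Ranks of variable 2: 3, 1, 2, 4, 7, 8, 6, 5
d = r₁ − r₂: 3, 7, 0, 1, -3, -5, -5, 2
d²: 9, 49, 0, 1, 9, 25, 25, 4; Σd² = 122
ρ = 1 − 6·122/(8·63) = 1 − 732/504 = -0.452

-0.452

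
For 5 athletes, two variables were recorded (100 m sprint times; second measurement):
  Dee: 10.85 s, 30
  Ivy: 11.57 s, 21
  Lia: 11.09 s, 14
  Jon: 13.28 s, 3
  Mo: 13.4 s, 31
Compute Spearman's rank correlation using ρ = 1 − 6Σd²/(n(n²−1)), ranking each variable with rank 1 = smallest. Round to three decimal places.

Ranks of variable 1: 1, 3, 2, 4, 5
Ranks of variable 2: 4, 3, 2, 1, 5
d = r₁ − r₂: -3, 0, 0, 3, 0
d²: 9, 0, 0, 9, 0; Σd² = 18
ρ = 1 − 6·18/(5·24) = 1 − 108/120 = 0.100

0.100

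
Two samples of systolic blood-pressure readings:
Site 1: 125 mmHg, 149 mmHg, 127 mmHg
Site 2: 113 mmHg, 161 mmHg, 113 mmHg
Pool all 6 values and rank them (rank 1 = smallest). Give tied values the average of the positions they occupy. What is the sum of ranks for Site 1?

12

Sorted (ascending): 113, 113, 125, 127, 149, 161
The 2 values of 113 occupy positions 1–2 → average rank (1+2)/2 = 1.5.
Site 1 values → pooled ranks: 125→3, 149→5, 127→4
Rank sum = 3 + 5 + 4 = 12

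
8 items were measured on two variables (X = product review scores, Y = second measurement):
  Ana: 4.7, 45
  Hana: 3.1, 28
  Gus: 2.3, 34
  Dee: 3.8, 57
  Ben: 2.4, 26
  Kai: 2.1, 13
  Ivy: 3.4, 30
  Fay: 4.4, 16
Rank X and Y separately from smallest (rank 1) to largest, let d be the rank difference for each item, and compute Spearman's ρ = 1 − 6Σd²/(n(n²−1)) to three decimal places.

0.452

Ranks of variable 1: 8, 4, 2, 6, 3, 1, 5, 7
Ranks of variable 2: 7, 4, 6, 8, 3, 1, 5, 2
d = r₁ − r₂: 1, 0, -4, -2, 0, 0, 0, 5
d²: 1, 0, 16, 4, 0, 0, 0, 25; Σd² = 46
ρ = 1 − 6·46/(8·63) = 1 − 276/504 = 0.452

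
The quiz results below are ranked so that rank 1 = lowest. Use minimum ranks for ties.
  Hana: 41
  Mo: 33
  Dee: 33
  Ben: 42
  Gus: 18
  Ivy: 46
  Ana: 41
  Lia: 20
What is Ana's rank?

5

Sorted (ascending): 18, 20, 33, 33, 41, 41, 42, 46
The 2 values of 33 occupy positions 3–4 → each gets rank 3.
The 2 values of 41 occupy positions 5–6 → each gets rank 5.
Ana has value 41 → rank 5.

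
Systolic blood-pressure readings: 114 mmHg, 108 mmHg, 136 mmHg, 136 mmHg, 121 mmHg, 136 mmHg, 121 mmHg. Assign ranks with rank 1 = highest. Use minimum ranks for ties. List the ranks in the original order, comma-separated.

Sorted (descending): 136, 136, 136, 121, 121, 114, 108
The 3 values of 136 occupy positions 1–3 → each gets rank 1.
The 2 values of 121 occupy positions 4–5 → each gets rank 4.

6, 7, 1, 1, 4, 1, 4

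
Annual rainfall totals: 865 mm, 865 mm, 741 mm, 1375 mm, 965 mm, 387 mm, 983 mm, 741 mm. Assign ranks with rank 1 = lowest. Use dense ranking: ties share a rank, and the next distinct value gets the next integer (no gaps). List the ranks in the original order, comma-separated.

3, 3, 2, 6, 4, 1, 5, 2

Sorted (ascending): 387, 741, 741, 865, 865, 965, 983, 1375
The 2 values of 741 share dense rank 2.
The 2 values of 865 share dense rank 3.
Remaining distinct values take the next consecutive integers.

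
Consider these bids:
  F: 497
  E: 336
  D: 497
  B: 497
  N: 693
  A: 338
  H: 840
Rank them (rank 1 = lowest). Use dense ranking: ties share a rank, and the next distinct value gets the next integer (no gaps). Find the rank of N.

Sorted (ascending): 336, 338, 497, 497, 497, 693, 840
The 3 values of 497 share dense rank 3.
Remaining distinct values take the next consecutive integers.
N has value 693 → rank 4.

4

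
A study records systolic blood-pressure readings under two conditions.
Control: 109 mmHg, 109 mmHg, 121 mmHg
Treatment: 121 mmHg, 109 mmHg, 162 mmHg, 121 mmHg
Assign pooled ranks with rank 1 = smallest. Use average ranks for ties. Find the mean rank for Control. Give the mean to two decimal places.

Sorted (ascending): 109, 109, 109, 121, 121, 121, 162
The 3 values of 109 occupy positions 1–3 → average rank 2.
The 3 values of 121 occupy positions 4–6 → average rank 5.
Control values → pooled ranks: 109→2, 109→2, 121→5
Mean rank = (2 + 2 + 5) / 3 = 3.00

3.00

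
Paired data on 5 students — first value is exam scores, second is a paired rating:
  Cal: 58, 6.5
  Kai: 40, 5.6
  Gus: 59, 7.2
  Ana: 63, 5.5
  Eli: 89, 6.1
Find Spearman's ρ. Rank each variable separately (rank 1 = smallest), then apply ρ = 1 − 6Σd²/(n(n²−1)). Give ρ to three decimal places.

-0.100

Ranks of variable 1: 2, 1, 3, 4, 5
Ranks of variable 2: 4, 2, 5, 1, 3
d = r₁ − r₂: -2, -1, -2, 3, 2
d²: 4, 1, 4, 9, 4; Σd² = 22
ρ = 1 − 6·22/(5·24) = 1 − 132/120 = -0.100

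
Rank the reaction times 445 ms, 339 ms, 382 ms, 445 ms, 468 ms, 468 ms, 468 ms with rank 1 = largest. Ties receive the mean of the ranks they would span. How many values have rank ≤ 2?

3

Sorted (descending): 468, 468, 468, 445, 445, 382, 339
The 3 values of 468 occupy positions 1–3 → average rank 2.
The 2 values of 445 occupy positions 4–5 → average rank (4+5)/2 = 4.5.
Ranks ≤ 2: {2, 2, 2} → 3 values.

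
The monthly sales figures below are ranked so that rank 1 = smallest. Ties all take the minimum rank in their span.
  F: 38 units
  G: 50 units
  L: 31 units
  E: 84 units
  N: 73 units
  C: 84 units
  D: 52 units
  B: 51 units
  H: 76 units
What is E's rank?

8

Sorted (ascending): 31, 38, 50, 51, 52, 73, 76, 84, 84
The 2 values of 84 occupy positions 8–9 → each gets rank 8.
E has value 84 units → rank 8.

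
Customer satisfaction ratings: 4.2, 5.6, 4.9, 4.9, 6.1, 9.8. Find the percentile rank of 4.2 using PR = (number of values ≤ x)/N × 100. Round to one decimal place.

16.7

N = 6.
Strictly below 4.2: 0. Equal to 4.2: 1.
PR = 1/6 × 100 = 16.7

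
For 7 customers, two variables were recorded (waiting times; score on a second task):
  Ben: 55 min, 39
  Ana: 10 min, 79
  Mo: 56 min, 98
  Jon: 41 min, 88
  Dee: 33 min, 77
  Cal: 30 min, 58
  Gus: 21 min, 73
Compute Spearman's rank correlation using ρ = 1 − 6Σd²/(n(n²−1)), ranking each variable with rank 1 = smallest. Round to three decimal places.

0.214

Ranks of variable 1: 6, 1, 7, 5, 4, 3, 2
Ranks of variable 2: 1, 5, 7, 6, 4, 2, 3
d = r₁ − r₂: 5, -4, 0, -1, 0, 1, -1
d²: 25, 16, 0, 1, 0, 1, 1; Σd² = 44
ρ = 1 − 6·44/(7·48) = 1 − 264/336 = 0.214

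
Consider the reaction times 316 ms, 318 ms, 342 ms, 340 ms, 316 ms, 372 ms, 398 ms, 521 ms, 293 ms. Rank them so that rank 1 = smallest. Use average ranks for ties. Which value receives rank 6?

Sorted (ascending): 293, 316, 316, 318, 340, 342, 372, 398, 521
The 2 values of 316 occupy positions 2–3 → average rank (2+3)/2 = 2.5.
Rank 6 → value 342.

342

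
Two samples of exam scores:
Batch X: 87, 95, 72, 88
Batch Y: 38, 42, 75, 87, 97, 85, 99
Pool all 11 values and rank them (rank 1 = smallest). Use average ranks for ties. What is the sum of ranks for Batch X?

Sorted (ascending): 38, 42, 72, 75, 85, 87, 87, 88, 95, 97, 99
The 2 values of 87 occupy positions 6–7 → average rank (6+7)/2 = 6.5.
Batch X values → pooled ranks: 87→6.5, 95→9, 72→3, 88→8
Rank sum = 6.5 + 9 + 3 + 8 = 26.5

26.5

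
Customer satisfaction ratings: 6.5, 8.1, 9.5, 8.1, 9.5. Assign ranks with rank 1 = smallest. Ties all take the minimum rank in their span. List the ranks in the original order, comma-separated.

1, 2, 4, 2, 4

Sorted (ascending): 6.5, 8.1, 8.1, 9.5, 9.5
The 2 values of 8.1 occupy positions 2–3 → each gets rank 2.
The 2 values of 9.5 occupy positions 4–5 → each gets rank 4.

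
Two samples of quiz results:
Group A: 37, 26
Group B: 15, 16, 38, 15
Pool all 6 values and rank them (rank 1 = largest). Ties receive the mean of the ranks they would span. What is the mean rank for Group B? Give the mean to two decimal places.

4.00

Sorted (descending): 38, 37, 26, 16, 15, 15
The 2 values of 15 occupy positions 5–6 → average rank (5+6)/2 = 5.5.
Group B values → pooled ranks: 15→5.5, 16→4, 38→1, 15→5.5
Mean rank = (5.5 + 4 + 1 + 5.5) / 4 = 4.00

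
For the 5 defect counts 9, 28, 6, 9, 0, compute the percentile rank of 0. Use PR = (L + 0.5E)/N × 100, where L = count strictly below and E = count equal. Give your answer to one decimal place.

N = 5.
Strictly below 0: 0. Equal to 0: 1.
PR = (0 + 0.5·1)/5 × 100 = 10.0

10.0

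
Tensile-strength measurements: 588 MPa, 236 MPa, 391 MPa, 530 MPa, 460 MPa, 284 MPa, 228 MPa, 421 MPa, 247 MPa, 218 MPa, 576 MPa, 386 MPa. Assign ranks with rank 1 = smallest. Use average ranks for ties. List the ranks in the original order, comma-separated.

12, 3, 7, 10, 9, 5, 2, 8, 4, 1, 11, 6

Sorted (ascending): 218, 228, 236, 247, 284, 386, 391, 421, 460, 530, 576, 588
No ties — each value takes its position as its rank.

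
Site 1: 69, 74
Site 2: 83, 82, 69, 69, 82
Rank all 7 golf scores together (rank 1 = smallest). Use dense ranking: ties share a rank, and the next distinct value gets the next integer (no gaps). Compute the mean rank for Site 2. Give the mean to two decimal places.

Sorted (ascending): 69, 69, 69, 74, 82, 82, 83
The 3 values of 69 share dense rank 1.
The 2 values of 82 share dense rank 3.
Remaining distinct values take the next consecutive integers.
Site 2 values → pooled ranks: 83→4, 82→3, 69→1, 69→1, 82→3
Mean rank = (4 + 3 + 1 + 1 + 3) / 5 = 2.40

2.40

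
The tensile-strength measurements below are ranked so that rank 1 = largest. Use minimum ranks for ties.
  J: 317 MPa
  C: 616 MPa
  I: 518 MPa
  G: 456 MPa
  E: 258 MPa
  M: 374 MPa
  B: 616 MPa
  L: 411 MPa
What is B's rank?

Sorted (descending): 616, 616, 518, 456, 411, 374, 317, 258
The 2 values of 616 occupy positions 1–2 → each gets rank 1.
B has value 616 MPa → rank 1.

1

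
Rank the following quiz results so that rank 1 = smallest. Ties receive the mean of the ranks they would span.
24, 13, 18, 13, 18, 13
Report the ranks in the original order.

6, 2, 4.5, 2, 4.5, 2

Sorted (ascending): 13, 13, 13, 18, 18, 24
The 3 values of 13 occupy positions 1–3 → average rank 2.
The 2 values of 18 occupy positions 4–5 → average rank (4+5)/2 = 4.5.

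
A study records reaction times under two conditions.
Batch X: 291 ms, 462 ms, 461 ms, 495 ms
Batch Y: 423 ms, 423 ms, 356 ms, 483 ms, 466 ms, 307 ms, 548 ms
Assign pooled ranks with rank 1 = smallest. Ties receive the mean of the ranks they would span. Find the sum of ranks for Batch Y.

42

Sorted (ascending): 291, 307, 356, 423, 423, 461, 462, 466, 483, 495, 548
The 2 values of 423 occupy positions 4–5 → average rank (4+5)/2 = 4.5.
Batch Y values → pooled ranks: 423→4.5, 423→4.5, 356→3, 483→9, 466→8, 307→2, 548→11
Rank sum = 4.5 + 4.5 + 3 + 9 + 8 + 2 + 11 = 42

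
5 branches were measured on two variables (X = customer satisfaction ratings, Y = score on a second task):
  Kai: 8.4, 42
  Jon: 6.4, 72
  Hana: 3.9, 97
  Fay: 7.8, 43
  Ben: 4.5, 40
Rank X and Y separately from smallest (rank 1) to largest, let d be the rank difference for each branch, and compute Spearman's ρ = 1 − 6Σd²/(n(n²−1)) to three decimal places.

Ranks of variable 1: 5, 3, 1, 4, 2
Ranks of variable 2: 2, 4, 5, 3, 1
d = r₁ − r₂: 3, -1, -4, 1, 1
d²: 9, 1, 16, 1, 1; Σd² = 28
ρ = 1 − 6·28/(5·24) = 1 − 168/120 = -0.400

-0.400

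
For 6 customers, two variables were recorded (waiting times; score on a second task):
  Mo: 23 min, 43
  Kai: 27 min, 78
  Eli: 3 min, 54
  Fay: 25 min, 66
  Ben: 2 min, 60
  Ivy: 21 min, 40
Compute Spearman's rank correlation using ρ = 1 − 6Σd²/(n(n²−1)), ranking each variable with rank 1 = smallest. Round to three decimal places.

0.486

Ranks of variable 1: 4, 6, 2, 5, 1, 3
Ranks of variable 2: 2, 6, 3, 5, 4, 1
d = r₁ − r₂: 2, 0, -1, 0, -3, 2
d²: 4, 0, 1, 0, 9, 4; Σd² = 18
ρ = 1 − 6·18/(6·35) = 1 − 108/210 = 0.486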